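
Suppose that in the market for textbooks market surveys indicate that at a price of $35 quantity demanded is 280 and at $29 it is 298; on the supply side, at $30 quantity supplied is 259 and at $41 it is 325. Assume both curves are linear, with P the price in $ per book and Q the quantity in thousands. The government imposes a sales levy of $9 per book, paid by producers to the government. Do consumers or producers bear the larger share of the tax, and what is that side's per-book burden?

Demand slope: (298 − 280)/(29 − 35) = -3, so Qd = 385 − 3P.
Supply slope: (325 − 259)/(41 − 30) = 6, so Qs = 6P + 79.
Before the tax: set 385 − 3P = 6P + 79 → P* = $34, Q* = 283.
With the tax collected from producers, supply shifts: Qs = 6(P − 9) + 79.
Solving gives Q = 265 with consumers paying $40 and producers receiving $31 (the $9 wedge).
Per-book burden: consumers $6, producers $3.
Consumers take the larger share because demand is less price-elastic here (demand slope 3 vs supply slope 6).

Consumers bear the larger share: $6 per book.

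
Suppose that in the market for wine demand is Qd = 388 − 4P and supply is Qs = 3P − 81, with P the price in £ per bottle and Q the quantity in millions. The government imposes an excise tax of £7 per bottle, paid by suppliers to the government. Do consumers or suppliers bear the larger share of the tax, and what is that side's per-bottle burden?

Suppliers bear the larger share: £4 per bottle.

Before the tax: set 388 − 4P = 3P − 81 → P* = £67, Q* = 120.
With the tax collected from suppliers, supply shifts: Qs = 3(P − 7) − 81.
Solving gives Q = 108 with consumers paying £70 and suppliers receiving £63 (the £7 wedge).
Per-bottle burden: consumers £3, suppliers £4.
Suppliers take the larger share because supply is less price-elastic here (demand slope 4 vs supply slope 3).
The less price-elastic side of the market bears the larger share of a per-unit tax.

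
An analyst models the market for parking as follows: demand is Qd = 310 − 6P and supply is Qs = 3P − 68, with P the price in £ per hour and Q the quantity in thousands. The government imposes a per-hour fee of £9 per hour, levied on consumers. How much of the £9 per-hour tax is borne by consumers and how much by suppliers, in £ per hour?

Before the tax: set 310 − 6P = 3P − 68 → P* = £42, Q* = 58.
With the tax collected from consumers, demand (in seller-price terms) shifts: Qd = 310 − 6(P + 9).
New equilibrium: consumers pay £45, suppliers receive £36, Q = 40. (Wedge: Pb − Ps = 9.)
Burden on consumers: £3; on suppliers: £6. (They sum to £9.)

Consumers bear £3 per hour; suppliers bear £6 per hour.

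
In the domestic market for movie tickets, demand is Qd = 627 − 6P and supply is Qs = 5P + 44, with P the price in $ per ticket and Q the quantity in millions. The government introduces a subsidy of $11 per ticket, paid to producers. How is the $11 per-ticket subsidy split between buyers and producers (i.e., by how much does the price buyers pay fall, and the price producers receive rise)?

Without the subsidy, 627 − 6P = 5P + 44 gives 11P = 583, so P* = $53 and Q* = 309.
With a per-unit subsidy paid to producers, each receives P + 11 per unit sold, so supply becomes Qs = 5(P + 11) + 44.
Solving gives Q = 339 with buyers paying $48 and producers receiving $59 (the $11 wedge).
Gain to buyers: $5; to producers: $6. (They sum to $11.)

Buyers gain $5 per ticket; producers gain $6 per ticket.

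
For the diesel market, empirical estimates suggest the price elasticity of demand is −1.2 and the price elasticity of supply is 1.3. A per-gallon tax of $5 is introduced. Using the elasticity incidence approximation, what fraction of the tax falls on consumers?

Consumers' share ≈ 0.52.

Incidence ratio: consumers' share ≈ εs / (εs + |εd|) = 1.3 / (1.3 + 1.2) = 0.52.
Supply is the more elastic side, so consumers bear the larger share.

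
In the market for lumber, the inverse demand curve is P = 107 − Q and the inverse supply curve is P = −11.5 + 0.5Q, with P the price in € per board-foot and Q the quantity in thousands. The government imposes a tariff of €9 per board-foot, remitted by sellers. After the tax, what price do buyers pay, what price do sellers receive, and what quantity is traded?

Inverting to Q(P) form: Qd = 107 − P; Qs = 2P + 23.
Before the tax: set 107 − P = 2P + 23 → P* = €28, Q* = 79.
With the tax collected from sellers, supply shifts: Qs = 2(P − 9) + 23.
New equilibrium: buyers pay €34, sellers receive €25, Q = 73. (Wedge: Pb − Ps = 9.)

Buyers pay €34; sellers receive €25; quantity = 73.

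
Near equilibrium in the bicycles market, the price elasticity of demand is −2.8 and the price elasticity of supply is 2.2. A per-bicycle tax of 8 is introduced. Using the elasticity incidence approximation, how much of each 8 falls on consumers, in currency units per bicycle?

Consumers bear ≈ 3.52 per bicycle.

Incidence ratio: consumers' share ≈ εs / (εs + |εd|) = 2.2 / (2.2 + 2.8) = 0.44.
So consumers bear ≈ 0.44 × 8 = 3.52; suppliers bear 4.48.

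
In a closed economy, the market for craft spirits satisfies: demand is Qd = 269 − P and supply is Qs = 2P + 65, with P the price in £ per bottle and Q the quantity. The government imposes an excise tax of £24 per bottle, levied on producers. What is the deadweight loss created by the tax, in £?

Deadweight loss = £192.

Before the tax: set 269 − P = 2P + 65 → P* = £68, Q* = 201.
With the tax collected from producers, supply shifts: Qs = 2(P − 24) + 65.
New equilibrium: buyers pay £84, producers receive £60, Q = 185. (Wedge: Pb − Ps = 24.)
Quantity falls by |ΔQ| = |201 − 185| = 16.
DWL = ½ · t · |ΔQ| = ½ · 24 · 16 = £192.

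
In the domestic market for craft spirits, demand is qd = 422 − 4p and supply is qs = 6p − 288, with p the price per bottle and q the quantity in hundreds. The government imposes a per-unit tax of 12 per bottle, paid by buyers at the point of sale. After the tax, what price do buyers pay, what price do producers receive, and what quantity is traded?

Buyers pay 78.2; producers receive 66.2; quantity = 109.2.

Before the tax: set 422 − 4p = 6p − 288 → p* = 71, q* = 138.
With the tax collected from buyers, demand (in seller-price terms) shifts: qd = 422 − 4(p + 12).
Solving gives q = 109.2 with buyers paying 78.2 and producers receiving 66.2 (the 12 wedge).
The less price-elastic side of the market bears the larger share of a per-unit tax.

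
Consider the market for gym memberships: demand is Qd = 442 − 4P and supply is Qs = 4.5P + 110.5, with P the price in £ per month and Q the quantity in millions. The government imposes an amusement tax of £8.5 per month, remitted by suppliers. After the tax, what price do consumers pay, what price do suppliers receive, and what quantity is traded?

Before the tax: set 442 − 4P = 4.5P + 110.5 → P* = £39, Q* = 286.
With the tax collected from suppliers, supply shifts: Qs = 4.5(P − 8.5) + 110.5.
New equilibrium: consumers pay £43.5, suppliers receive £35, Q = 268. (Wedge: Pb − Ps = 8.5.)
The less price-elastic side of the market bears the larger share of a per-unit tax.

Consumers pay £43.5; suppliers receive £35; quantity = 268.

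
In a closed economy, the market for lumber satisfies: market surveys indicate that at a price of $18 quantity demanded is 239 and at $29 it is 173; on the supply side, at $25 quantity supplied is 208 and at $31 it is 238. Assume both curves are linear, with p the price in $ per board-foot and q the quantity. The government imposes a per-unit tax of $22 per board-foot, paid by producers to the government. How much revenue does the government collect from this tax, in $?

Demand slope: (173 − 239)/(29 − 18) = -6, so qd = 347 − 6p.
Supply slope: (238 − 208)/(31 − 25) = 5, so qs = 5p + 83.
Without the tax, 347 − 6p = 5p + 83 gives 11p = 264, so p* = $24 and q* = 203.
With the tax collected from producers, supply shifts: qs = 5(p − 22) + 83.
New equilibrium: buyers pay $34, producers receive $12, q = 143. (Wedge: pb − ps = 22.)
Revenue = t · Q = 22 · 143 = $3146.

Tax revenue = $3146.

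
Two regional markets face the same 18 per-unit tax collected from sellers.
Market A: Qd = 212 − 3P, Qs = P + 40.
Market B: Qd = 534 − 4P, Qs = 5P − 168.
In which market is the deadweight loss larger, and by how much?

Market B, by 238.5.

Market A: pre-tax P* = 43, Q* = 83; post-tax Q = 69.5; deadweight loss = 121.5.
Market B: pre-tax P* = 78, Q* = 222; post-tax Q = 182; deadweight loss = 360.
Difference: 121.5 vs 360 → market B is larger by 238.5.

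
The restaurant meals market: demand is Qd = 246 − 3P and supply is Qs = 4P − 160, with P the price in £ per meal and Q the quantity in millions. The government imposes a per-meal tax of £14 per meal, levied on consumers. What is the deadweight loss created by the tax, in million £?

Deadweight loss = £168 million.

Without the tax, 246 − 3P = 4P − 160 gives 7P = 406, so P* = £58 and Q* = 72.
With the tax collected from consumers, demand (in seller-price terms) shifts: Qd = 246 − 3(P + 14).
New equilibrium: consumers pay £66, sellers receive £52, Q = 48. (Wedge: Pb − Ps = 14.)
Quantity falls by |ΔQ| = |72 − 48| = 24.
DWL = ½ · t · |ΔQ| = ½ · 14 · 24 = £168.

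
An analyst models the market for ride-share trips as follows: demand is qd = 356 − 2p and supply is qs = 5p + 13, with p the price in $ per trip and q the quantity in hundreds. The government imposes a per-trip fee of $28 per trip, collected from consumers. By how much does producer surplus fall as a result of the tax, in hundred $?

Without the tax, 356 − 2p = 5p + 13 gives 7p = 343, so p* = $49 and q* = 258.
With the tax collected from consumers, demand (in seller-price terms) shifts: qd = 356 − 2(p + 28).
Solving gives q = 218 with consumers paying $69 and suppliers receiving $41 (the $28 wedge).
ΔPS is the trapezoid between Q = 218 and Q = 258 of height $8: ½ · (258 + 218) · 8 = $1904.

Producer surplus falls by $1904 hundred.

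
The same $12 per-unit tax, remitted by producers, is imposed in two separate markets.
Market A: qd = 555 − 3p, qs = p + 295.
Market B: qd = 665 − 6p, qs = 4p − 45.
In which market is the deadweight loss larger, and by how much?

Market A: pre-tax p* = $65, q* = 360; post-tax q = 351; deadweight loss = $54.
Market B: pre-tax p* = $71, q* = 239; post-tax q = 210.2; deadweight loss = $172.8.
Difference: $54 vs $172.8 → market B is larger by $118.8.

Market B, by $118.8.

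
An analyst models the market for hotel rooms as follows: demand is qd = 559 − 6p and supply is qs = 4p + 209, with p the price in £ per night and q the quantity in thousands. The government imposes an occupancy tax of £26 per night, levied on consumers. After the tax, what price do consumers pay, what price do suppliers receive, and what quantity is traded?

Consumers pay £45.4; suppliers receive £19.4; quantity = 286.6.

Before the tax: set 559 − 6p = 4p + 209 → p* = £35, q* = 349.
With the tax collected from consumers, demand (in seller-price terms) shifts: qd = 559 − 6(p + 26).
Solving gives q = 286.6 with consumers paying £45.4 and suppliers receiving £19.4 (the £26 wedge).
The less price-elastic side of the market bears the larger share of a per-unit tax.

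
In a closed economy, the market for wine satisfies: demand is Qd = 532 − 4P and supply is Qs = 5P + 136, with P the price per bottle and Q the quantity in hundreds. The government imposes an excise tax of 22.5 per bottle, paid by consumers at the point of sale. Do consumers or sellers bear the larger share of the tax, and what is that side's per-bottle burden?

Consumers bear the larger share: 12.5 per bottle.

Before the tax: set 532 − 4P = 5P + 136 → P* = 44, Q* = 356.
With the tax collected from consumers, demand (in seller-price terms) shifts: Qd = 532 − 4(P + 22.5).
New equilibrium: consumers pay 56.5, sellers receive 34, Q = 306. (Wedge: Pb − Ps = 22.5.)
Per-bottle burden: consumers 12.5, sellers 10.
Consumers take the larger share because demand is less price-elastic here (demand slope 4 vs supply slope 5).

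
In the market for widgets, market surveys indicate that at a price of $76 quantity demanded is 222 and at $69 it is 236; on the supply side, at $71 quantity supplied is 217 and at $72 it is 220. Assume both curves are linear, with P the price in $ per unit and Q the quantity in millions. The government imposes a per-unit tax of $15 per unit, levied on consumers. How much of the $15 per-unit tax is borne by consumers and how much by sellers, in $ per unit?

Demand slope: (236 − 222)/(69 − 76) = -2, so Qd = 374 − 2P.
Supply slope: (220 − 217)/(72 − 71) = 3, so Qs = 3P + 4.
Before the tax: set 374 − 2P = 3P + 4 → P* = $74, Q* = 226.
With the tax collected from consumers, demand (in seller-price terms) shifts: Qd = 374 − 2(P + 15).
Solving gives Q = 208 with consumers paying $83 and sellers receiving $68 (the $15 wedge).
Burden on consumers: $9; on sellers: $6. (They sum to $15.)
The less price-elastic side of the market bears the larger share of a per-unit tax.

Consumers bear $9 per unit; sellers bear $6 per unit.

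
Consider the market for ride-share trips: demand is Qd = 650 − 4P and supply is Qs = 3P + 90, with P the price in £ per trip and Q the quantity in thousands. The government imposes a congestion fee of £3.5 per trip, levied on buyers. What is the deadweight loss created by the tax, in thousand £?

Deadweight loss = £10.5 thousand.

Before the tax: set 650 − 4P = 3P + 90 → P* = £80, Q* = 330.
With the tax collected from buyers, demand (in seller-price terms) shifts: Qd = 650 − 4(P + 3.5).
New equilibrium: buyers pay £81.5, suppliers receive £78, Q = 324. (Wedge: Pb − Ps = 3.5.)
Quantity falls by |ΔQ| = |330 − 324| = 6.
DWL = ½ · t · |ΔQ| = ½ · 3.5 · 6 = £10.5.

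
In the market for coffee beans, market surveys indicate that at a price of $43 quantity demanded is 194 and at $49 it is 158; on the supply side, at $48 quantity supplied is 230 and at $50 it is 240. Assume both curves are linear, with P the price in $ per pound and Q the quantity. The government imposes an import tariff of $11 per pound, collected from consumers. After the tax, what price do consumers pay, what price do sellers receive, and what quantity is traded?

Demand slope: (158 − 194)/(49 − 43) = -6, so Qd = 452 − 6P.
Supply slope: (240 − 230)/(50 − 48) = 5, so Qs = 5P − 10.
Without the tax, 452 − 6P = 5P − 10 gives 11P = 462, so P* = $42 and Q* = 200.
With the tax collected from consumers, demand (in seller-price terms) shifts: Qd = 452 − 6(P + 11).
New equilibrium: consumers pay $47, sellers receive $36, Q = 170. (Wedge: Pb − Ps = 11.)

Consumers pay $47; sellers receive $36; quantity = 170.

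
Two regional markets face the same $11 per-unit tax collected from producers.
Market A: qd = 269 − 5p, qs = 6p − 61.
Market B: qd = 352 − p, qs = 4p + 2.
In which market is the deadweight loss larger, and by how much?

Market A, by $116.6.

Market A: pre-tax p* = $30, q* = 119; post-tax q = 89; deadweight loss = $165.
Market B: pre-tax p* = $70, q* = 282; post-tax q = 273.2; deadweight loss = $48.4.
Difference: $165 vs $48.4 → market A is larger by $116.6.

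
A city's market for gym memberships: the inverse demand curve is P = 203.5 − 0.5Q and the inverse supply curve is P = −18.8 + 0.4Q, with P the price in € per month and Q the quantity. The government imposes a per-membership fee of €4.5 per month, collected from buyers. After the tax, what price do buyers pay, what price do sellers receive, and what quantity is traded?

Buyers pay €82.5; sellers receive €78; quantity = 242.

Inverting to Q(P) form: Qd = 407 − 2P; Qs = 2.5P + 47.
Without the tax, 407 − 2P = 2.5P + 47 gives 4.5P = 360, so P* = €80 and Q* = 247.
With the tax collected from buyers, demand (in seller-price terms) shifts: Qd = 407 − 2(P + 4.5).
Solving gives Q = 242 with buyers paying €82.5 and sellers receiving €78 (the €4.5 wedge).
The less price-elastic side of the market bears the larger share of a per-unit tax.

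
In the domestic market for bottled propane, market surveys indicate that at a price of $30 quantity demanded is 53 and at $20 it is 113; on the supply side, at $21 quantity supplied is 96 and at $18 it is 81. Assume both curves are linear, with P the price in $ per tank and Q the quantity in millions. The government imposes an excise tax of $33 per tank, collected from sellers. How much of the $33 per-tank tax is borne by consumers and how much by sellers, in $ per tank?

Consumers bear $15 per tank; sellers bear $18 per tank.

Demand slope: (113 − 53)/(20 − 30) = -6, so Qd = 233 − 6P.
Supply slope: (81 − 96)/(18 − 21) = 5, so Qs = 5P − 9.
Without the tax, 233 − 6P = 5P − 9 gives 11P = 242, so P* = $22 and Q* = 101.
With the tax collected from sellers, supply shifts: Qs = 5(P − 33) − 9.
Solving gives Q = 11 with consumers paying $37 and sellers receiving $4 (the $33 wedge).
Burden on consumers: $15; on sellers: $18. (They sum to $33.)
The less price-elastic side of the market bears the larger share of a per-unit tax.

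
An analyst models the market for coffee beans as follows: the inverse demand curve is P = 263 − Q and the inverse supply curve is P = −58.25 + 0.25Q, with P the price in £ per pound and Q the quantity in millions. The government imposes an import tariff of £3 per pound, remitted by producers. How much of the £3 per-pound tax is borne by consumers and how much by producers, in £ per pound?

Rewrite in direct form: Qd = 263 − P and Qs = 4P + 233.
Before the tax: set 263 − P = 4P + 233 → P* = £6, Q* = 257.
With the tax collected from producers, supply shifts: Qs = 4(P − 3) + 233.
Solving gives Q = 254.6 with consumers paying £8.4 and producers receiving £5.4 (the £3 wedge).
Burden on consumers: £2.4; on producers: £0.6. (They sum to £3.)
The less price-elastic side of the market bears the larger share of a per-unit tax.

Consumers bear £2.4 per pound; producers bear £0.6 per pound.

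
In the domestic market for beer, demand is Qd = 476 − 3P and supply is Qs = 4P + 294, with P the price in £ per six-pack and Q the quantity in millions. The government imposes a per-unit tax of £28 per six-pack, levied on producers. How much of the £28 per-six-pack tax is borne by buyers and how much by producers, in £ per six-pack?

Before the tax: set 476 − 3P = 4P + 294 → P* = £26, Q* = 398.
With the tax collected from producers, supply shifts: Qs = 4(P − 28) + 294.
New equilibrium: buyers pay £42, producers receive £14, Q = 350. (Wedge: Pb − Ps = 28.)
Burden on buyers: £16; on producers: £12. (They sum to £28.)
The less price-elastic side of the market bears the larger share of a per-unit tax.

Buyers bear £16 per six-pack; producers bear £12 per six-pack.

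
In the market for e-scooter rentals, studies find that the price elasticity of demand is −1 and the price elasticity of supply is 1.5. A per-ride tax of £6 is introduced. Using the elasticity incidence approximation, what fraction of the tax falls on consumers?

Consumers' share ≈ 0.6.

Incidence ratio: consumers' share ≈ εs / (εs + |εd|) = 1.5 / (1.5 + 1) = 0.6.
Supply is the more elastic side, so consumers bear the larger share.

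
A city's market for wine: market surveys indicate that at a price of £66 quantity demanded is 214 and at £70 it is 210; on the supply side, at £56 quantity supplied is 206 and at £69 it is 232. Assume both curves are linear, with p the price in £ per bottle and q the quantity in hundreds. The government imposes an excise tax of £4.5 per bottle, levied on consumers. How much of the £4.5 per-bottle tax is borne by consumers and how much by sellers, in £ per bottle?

Demand slope: (210 − 214)/(70 − 66) = -1, so qd = 280 − p.
Supply slope: (232 − 206)/(69 − 56) = 2, so qs = 2p + 94.
Without the tax, 280 − p = 2p + 94 gives 3p = 186, so p* = £62 and q* = 218.
With the tax collected from consumers, demand (in seller-price terms) shifts: qd = 280 − (p + 4.5).
New equilibrium: consumers pay £65, sellers receive £60.5, q = 215. (Wedge: pb − ps = 4.5.)
Burden on consumers: £3; on sellers: £1.5. (They sum to £4.5.)

Consumers bear £3 per bottle; sellers bear £1.5 per bottle.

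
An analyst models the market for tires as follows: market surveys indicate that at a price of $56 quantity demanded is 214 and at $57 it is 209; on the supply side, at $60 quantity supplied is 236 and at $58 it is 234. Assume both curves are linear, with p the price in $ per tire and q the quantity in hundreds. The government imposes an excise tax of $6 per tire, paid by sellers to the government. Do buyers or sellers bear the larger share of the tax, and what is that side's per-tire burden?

Sellers bear the larger share: $5 per tire.

Demand slope: (209 − 214)/(57 − 56) = -5, so qd = 494 − 5p.
Supply slope: (234 − 236)/(58 − 60) = 1, so qs = p + 176.
Before the tax: set 494 − 5p = p + 176 → p* = $53, q* = 229.
With the tax collected from sellers, supply shifts: qs = (p − 6) + 176.
Solving gives q = 224 with buyers paying $54 and sellers receiving $48 (the $6 wedge).
Per-tire burden: buyers $1, sellers $5.
Sellers take the larger share because supply is less price-elastic here (demand slope 5 vs supply slope 1).
The less price-elastic side of the market bears the larger share of a per-unit tax.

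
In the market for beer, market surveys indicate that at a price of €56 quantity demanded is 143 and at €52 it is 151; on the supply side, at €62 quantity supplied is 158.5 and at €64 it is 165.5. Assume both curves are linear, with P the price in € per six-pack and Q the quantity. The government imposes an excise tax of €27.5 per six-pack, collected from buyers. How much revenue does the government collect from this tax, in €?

Tax revenue = €2915.

Demand slope: (151 − 143)/(52 − 56) = -2, so Qd = 255 − 2P.
Supply slope: (165.5 − 158.5)/(64 − 62) = 3.5, so Qs = 3.5P − 58.5.
Before the tax: set 255 − 2P = 3.5P − 58.5 → P* = €57, Q* = 141.
With the tax collected from buyers, demand (in seller-price terms) shifts: Qd = 255 − 2(P + 27.5).
Solving gives Q = 106 with buyers paying €74.5 and producers receiving €47 (the €27.5 wedge).
Revenue = t · Q = 27.5 · 106 = €2915.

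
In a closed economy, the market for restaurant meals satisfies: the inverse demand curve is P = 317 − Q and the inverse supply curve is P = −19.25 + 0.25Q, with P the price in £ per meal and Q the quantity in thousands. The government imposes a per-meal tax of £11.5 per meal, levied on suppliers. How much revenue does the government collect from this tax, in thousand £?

Inverting to Q(P) form: Qd = 317 − P; Qs = 4P + 77.
Before the tax: set 317 − P = 4P + 77 → P* = £48, Q* = 269.
With the tax collected from suppliers, supply shifts: Qs = 4(P − 11.5) + 77.
New equilibrium: buyers pay £57.2, suppliers receive £45.7, Q = 259.8. (Wedge: Pb − Ps = 11.5.)
Revenue = t · Q = 11.5 · 259.8 = £2987.7.

Tax revenue = £2987.7 thousand.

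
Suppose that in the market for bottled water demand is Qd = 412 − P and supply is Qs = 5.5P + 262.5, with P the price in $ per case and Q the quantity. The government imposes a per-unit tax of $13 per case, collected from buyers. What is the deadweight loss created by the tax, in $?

Deadweight loss = $71.5.

Without the tax, 412 − P = 5.5P + 262.5 gives 6.5P = 149.5, so P* = $23 and Q* = 389.
With the tax collected from buyers, demand (in seller-price terms) shifts: Qd = 412 − (P + 13).
New equilibrium: buyers pay $34, sellers receive $21, Q = 378. (Wedge: Pb − Ps = 13.)
Quantity falls by |ΔQ| = |389 − 378| = 11.
DWL = ½ · t · |ΔQ| = ½ · 13 · 11 = $71.5.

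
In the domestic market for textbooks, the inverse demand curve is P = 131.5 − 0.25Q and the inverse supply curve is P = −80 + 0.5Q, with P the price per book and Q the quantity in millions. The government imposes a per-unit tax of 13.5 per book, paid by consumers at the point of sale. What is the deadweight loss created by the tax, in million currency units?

Rewrite in direct form: Qd = 526 − 4P and Qs = 2P + 160.
Without the tax, 526 − 4P = 2P + 160 gives 6P = 366, so P* = 61 and Q* = 282.
With the tax collected from consumers, demand (in seller-price terms) shifts: Qd = 526 − 4(P + 13.5).
New equilibrium: consumers pay 65.5, sellers receive 52, Q = 264. (Wedge: Pb − Ps = 13.5.)
Quantity falls by |ΔQ| = |282 − 264| = 18.
DWL = ½ · t · |ΔQ| = ½ · 13.5 · 18 = 121.5.

Deadweight loss = 121.5 million.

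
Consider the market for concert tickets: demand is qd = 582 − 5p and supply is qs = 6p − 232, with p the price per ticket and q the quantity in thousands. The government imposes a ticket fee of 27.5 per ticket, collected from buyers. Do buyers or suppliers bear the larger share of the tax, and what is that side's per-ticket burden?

Before the tax: set 582 − 5p = 6p − 232 → p* = 74, q* = 212.
With the tax collected from buyers, demand (in seller-price terms) shifts: qd = 582 − 5(p + 27.5).
New equilibrium: buyers pay 89, suppliers receive 61.5, q = 137. (Wedge: pb − ps = 27.5.)
Per-ticket burden: buyers 15, suppliers 12.5.
Buyers take the larger share because demand is less price-elastic here (demand slope 5 vs supply slope 6).
The less price-elastic side of the market bears the larger share of a per-unit tax.

Buyers bear the larger share: 15 per ticket.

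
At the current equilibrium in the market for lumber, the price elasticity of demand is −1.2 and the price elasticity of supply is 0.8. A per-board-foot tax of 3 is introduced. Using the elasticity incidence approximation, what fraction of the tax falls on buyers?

Buyers' share ≈ 0.4.

Incidence ratio: buyers' share ≈ εs / (εs + |εd|) = 0.8 / (0.8 + 1.2) = 0.4.
Supply is the less elastic side, so buyers bear the smaller share.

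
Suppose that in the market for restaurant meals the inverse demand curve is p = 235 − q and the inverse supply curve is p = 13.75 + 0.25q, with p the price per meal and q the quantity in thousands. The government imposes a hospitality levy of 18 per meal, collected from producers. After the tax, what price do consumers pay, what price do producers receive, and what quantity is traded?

Consumers pay 72.4; producers receive 54.4; quantity = 162.6.

Rewrite in direct form: qd = 235 − p and qs = 4p − 55.
Before the tax: set 235 − p = 4p − 55 → p* = 58, q* = 177.
With the tax collected from producers, supply shifts: qs = 4(p − 18) − 55.
Solving gives q = 162.6 with consumers paying 72.4 and producers receiving 54.4 (the 18 wedge).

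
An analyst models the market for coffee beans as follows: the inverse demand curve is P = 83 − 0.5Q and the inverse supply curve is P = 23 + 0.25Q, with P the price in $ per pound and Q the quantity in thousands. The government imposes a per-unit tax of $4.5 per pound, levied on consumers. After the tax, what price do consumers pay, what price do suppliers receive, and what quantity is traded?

Rewrite in direct form: Qd = 166 − 2P and Qs = 4P − 92.
Without the tax, 166 − 2P = 4P − 92 gives 6P = 258, so P* = $43 and Q* = 80.
With the tax collected from consumers, demand (in seller-price terms) shifts: Qd = 166 − 2(P + 4.5).
Solving gives Q = 74 with consumers paying $46 and suppliers receiving $41.5 (the $4.5 wedge).

Consumers pay $46; suppliers receive $41.5; quantity = 74.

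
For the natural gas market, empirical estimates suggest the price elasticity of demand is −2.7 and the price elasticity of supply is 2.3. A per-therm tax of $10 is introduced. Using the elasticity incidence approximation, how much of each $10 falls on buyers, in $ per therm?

Incidence ratio: buyers' share ≈ εs / (εs + |εd|) = 2.3 / (2.3 + 2.7) = 0.46.
So buyers bear ≈ 0.46 × $10 = $4.6; producers bear $5.4.

Buyers bear ≈ $4.6 per therm.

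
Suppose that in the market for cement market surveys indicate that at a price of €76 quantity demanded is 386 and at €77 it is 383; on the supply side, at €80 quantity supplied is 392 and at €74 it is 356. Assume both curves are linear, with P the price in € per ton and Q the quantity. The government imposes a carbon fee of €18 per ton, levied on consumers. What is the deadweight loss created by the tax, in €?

Deadweight loss = €324.

Demand slope: (383 − 386)/(77 − 76) = -3, so Qd = 614 − 3P.
Supply slope: (356 − 392)/(74 − 80) = 6, so Qs = 6P − 88.
Before the tax: set 614 − 3P = 6P − 88 → P* = €78, Q* = 380.
With the tax collected from consumers, demand (in seller-price terms) shifts: Qd = 614 − 3(P + 18).
Solving gives Q = 344 with consumers paying €90 and sellers receiving €72 (the €18 wedge).
Quantity falls by |ΔQ| = |380 − 344| = 36.
DWL = ½ · t · |ΔQ| = ½ · 18 · 36 = €324.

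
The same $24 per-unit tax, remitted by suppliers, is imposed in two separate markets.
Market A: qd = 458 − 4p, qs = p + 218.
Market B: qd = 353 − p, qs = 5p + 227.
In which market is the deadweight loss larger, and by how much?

Market B, by $9.6.

Market A: pre-tax p* = $48, q* = 266; post-tax q = 246.8; deadweight loss = $230.4.
Market B: pre-tax p* = $21, q* = 332; post-tax q = 312; deadweight loss = $240.
Difference: $230.4 vs $240 → market B is larger by $9.6.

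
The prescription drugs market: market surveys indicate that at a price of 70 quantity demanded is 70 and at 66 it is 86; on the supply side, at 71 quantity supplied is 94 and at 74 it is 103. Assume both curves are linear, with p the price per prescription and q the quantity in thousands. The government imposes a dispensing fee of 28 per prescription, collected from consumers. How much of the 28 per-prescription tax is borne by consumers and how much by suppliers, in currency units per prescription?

Consumers bear 12 per prescription; suppliers bear 16 per prescription.

Demand slope: (86 − 70)/(66 − 70) = -4, so qd = 350 − 4p.
Supply slope: (103 − 94)/(74 − 71) = 3, so qs = 3p − 119.
Without the tax, 350 − 4p = 3p − 119 gives 7p = 469, so p* = 67 and q* = 82.
With the tax collected from consumers, demand (in seller-price terms) shifts: qd = 350 − 4(p + 28).
New equilibrium: consumers pay 79, suppliers receive 51, q = 34. (Wedge: pb − ps = 28.)
Burden on consumers: 12; on suppliers: 16. (They sum to 28.)
The less price-elastic side of the market bears the larger share of a per-unit tax.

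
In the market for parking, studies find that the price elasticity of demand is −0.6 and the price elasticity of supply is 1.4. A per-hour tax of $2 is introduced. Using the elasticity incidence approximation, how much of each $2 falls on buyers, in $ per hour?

Incidence ratio: buyers' share ≈ εs / (εs + |εd|) = 1.4 / (1.4 + 0.6) = 0.7.
So buyers bear ≈ 0.7 × $2 = $1.4; sellers bear $0.6.

Buyers bear ≈ $1.4 per hour.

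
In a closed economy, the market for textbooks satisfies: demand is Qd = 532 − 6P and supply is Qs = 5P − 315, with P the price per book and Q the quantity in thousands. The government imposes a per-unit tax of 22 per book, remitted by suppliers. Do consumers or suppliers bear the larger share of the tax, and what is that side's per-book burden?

Without the tax, 532 − 6P = 5P − 315 gives 11P = 847, so P* = 77 and Q* = 70.
With the tax collected from suppliers, supply shifts: Qs = 5(P − 22) − 315.
New equilibrium: consumers pay 87, suppliers receive 65, Q = 10. (Wedge: Pb − Ps = 22.)
Per-book burden: consumers 10, suppliers 12.
Suppliers take the larger share because supply is less price-elastic here (demand slope 6 vs supply slope 5).
The less price-elastic side of the market bears the larger share of a per-unit tax.

Suppliers bear the larger share: 12 per book.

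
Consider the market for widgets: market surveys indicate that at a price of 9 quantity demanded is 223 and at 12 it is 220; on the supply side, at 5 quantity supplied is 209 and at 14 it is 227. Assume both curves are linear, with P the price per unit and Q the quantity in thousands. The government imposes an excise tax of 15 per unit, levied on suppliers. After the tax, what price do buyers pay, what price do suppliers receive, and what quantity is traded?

Buyers pay 21; suppliers receive 6; quantity = 211.

Demand slope: (220 − 223)/(12 − 9) = -1, so Qd = 232 − P.
Supply slope: (227 − 209)/(14 − 5) = 2, so Qs = 2P + 199.
Without the tax, 232 − P = 2P + 199 gives 3P = 33, so P* = 11 and Q* = 221.
With the tax collected from suppliers, supply shifts: Qs = 2(P − 15) + 199.
Solving gives Q = 211 with buyers paying 21 and suppliers receiving 6 (the 15 wedge).
The less price-elastic side of the market bears the larger share of a per-unit tax.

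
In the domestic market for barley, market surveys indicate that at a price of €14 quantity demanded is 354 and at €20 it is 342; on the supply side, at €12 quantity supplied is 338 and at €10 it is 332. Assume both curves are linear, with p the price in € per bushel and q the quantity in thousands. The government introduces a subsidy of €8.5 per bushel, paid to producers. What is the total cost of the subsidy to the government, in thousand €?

Government outlay = €3061.7 thousand.

Demand slope: (342 − 354)/(20 − 14) = -2, so qd = 382 − 2p.
Supply slope: (332 − 338)/(10 − 12) = 3, so qs = 3p + 302.
Before the subsidy: set 382 − 2p = 3p + 302 → p* = €16, q* = 350.
With a per-unit subsidy paid to producers, each receives p + 8.5 per unit sold, so supply becomes qs = 3(p + 8.5) + 302.
New equilibrium: consumers pay €10.9, producers receive €19.4, q = 360.2. (Wedge: pb − ps = −8.5.)
Outlay = t · Q = 8.5 · 360.2 = €3061.7.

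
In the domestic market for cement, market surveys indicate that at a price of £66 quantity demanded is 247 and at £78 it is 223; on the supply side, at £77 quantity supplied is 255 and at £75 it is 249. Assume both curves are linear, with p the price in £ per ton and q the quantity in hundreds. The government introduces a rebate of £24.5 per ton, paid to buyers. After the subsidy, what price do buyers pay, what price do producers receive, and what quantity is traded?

Demand slope: (223 − 247)/(78 − 66) = -2, so qd = 379 − 2p.
Supply slope: (249 − 255)/(75 − 77) = 3, so qs = 3p + 24.
Without the subsidy, 379 − 2p = 3p + 24 gives 5p = 355, so p* = £71 and q* = 237.
With a per-unit subsidy paid to buyers, each effectively pays p − 24.5, so demand becomes qd = 379 − 2(p − 24.5).
New equilibrium: buyers pay £56.3, producers receive £80.8, q = 266.4. (Wedge: pb − ps = −24.5.)

Buyers pay £56.3; producers receive £80.8; quantity = 266.4.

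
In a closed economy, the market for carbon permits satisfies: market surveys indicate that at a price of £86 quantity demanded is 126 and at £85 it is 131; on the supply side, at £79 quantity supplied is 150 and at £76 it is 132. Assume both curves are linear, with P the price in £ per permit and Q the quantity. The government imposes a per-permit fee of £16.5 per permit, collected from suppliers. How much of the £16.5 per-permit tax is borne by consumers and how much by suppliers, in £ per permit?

Demand slope: (131 − 126)/(85 − 86) = -5, so Qd = 556 − 5P.
Supply slope: (132 − 150)/(76 − 79) = 6, so Qs = 6P − 324.
Without the tax, 556 − 5P = 6P − 324 gives 11P = 880, so P* = £80 and Q* = 156.
With the tax collected from suppliers, supply shifts: Qs = 6(P − 16.5) − 324.
Solving gives Q = 111 with consumers paying £89 and suppliers receiving £72.5 (the £16.5 wedge).
Burden on consumers: £9; on suppliers: £7.5. (They sum to £16.5.)

Consumers bear £9 per permit; suppliers bear £7.5 per permit.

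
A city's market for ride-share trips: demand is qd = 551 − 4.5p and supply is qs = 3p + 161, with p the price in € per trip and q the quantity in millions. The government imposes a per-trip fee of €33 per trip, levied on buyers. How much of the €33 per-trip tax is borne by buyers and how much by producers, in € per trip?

Buyers bear €13.2 per trip; producers bear €19.8 per trip.

Without the tax, 551 − 4.5p = 3p + 161 gives 7.5p = 390, so p* = €52 and q* = 317.
With the tax collected from buyers, demand (in seller-price terms) shifts: qd = 551 − 4.5(p + 33).
Solving gives q = 257.6 with buyers paying €65.2 and producers receiving €32.2 (the €33 wedge).
Burden on buyers: €13.2; on producers: €19.8. (They sum to €33.)
The less price-elastic side of the market bears the larger share of a per-unit tax.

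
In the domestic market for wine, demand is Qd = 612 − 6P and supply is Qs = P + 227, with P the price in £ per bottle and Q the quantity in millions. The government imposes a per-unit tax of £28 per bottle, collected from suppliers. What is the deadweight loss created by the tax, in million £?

Before the tax: set 612 − 6P = P + 227 → P* = £55, Q* = 282.
With the tax collected from suppliers, supply shifts: Qs = (P − 28) + 227.
New equilibrium: buyers pay £59, suppliers receive £31, Q = 258. (Wedge: Pb − Ps = 28.)
Quantity falls by |ΔQ| = |282 − 258| = 24.
DWL = ½ · t · |ΔQ| = ½ · 28 · 24 = £336.

Deadweight loss = £336 million.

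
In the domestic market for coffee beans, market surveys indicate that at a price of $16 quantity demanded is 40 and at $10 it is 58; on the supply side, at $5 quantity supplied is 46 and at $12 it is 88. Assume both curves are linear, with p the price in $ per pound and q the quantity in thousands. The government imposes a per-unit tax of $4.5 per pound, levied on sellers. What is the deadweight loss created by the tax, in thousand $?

Deadweight loss = $20.25 thousand.

Demand slope: (58 − 40)/(10 − 16) = -3, so qd = 88 − 3p.
Supply slope: (88 − 46)/(12 − 5) = 6, so qs = 6p + 16.
Without the tax, 88 − 3p = 6p + 16 gives 9p = 72, so p* = $8 and q* = 64.
With the tax collected from sellers, supply shifts: qs = 6(p − 4.5) + 16.
New equilibrium: buyers pay $11, sellers receive $6.5, q = 55. (Wedge: pb − ps = 4.5.)
Quantity falls by |ΔQ| = |64 − 55| = 9.
DWL = ½ · t · |ΔQ| = ½ · 4.5 · 9 = $20.25.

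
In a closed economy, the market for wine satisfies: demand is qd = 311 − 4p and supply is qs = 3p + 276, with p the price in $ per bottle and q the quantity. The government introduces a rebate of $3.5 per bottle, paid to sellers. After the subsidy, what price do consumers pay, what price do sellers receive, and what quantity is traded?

Before the subsidy: set 311 − 4p = 3p + 276 → p* = $5, q* = 291.
With a per-unit subsidy paid to sellers, each receives p + 3.5 per unit sold, so supply becomes qs = 3(p + 3.5) + 276.
Solving gives q = 297 with consumers paying $3.5 and sellers receiving $7 (the $3.5 wedge).

Consumers pay $3.5; sellers receive $7; quantity = 297.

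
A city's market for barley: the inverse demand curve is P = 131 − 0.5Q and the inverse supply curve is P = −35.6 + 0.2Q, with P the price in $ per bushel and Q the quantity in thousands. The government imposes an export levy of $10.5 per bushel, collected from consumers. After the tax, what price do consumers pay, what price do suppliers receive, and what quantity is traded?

Consumers pay $19.5; suppliers receive $9; quantity = 223.

Inverting to Q(P) form: Qd = 262 − 2P; Qs = 5P + 178.
Before the tax: set 262 − 2P = 5P + 178 → P* = $12, Q* = 238.
With the tax collected from consumers, demand (in seller-price terms) shifts: Qd = 262 − 2(P + 10.5).
New equilibrium: consumers pay $19.5, suppliers receive $9, Q = 223. (Wedge: Pb − Ps = 10.5.)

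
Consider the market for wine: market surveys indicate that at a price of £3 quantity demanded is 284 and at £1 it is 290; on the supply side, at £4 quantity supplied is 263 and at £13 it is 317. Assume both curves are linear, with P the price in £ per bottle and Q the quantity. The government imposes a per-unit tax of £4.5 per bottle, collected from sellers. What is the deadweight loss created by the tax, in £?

Demand slope: (290 − 284)/(1 − 3) = -3, so Qd = 293 − 3P.
Supply slope: (317 − 263)/(13 − 4) = 6, so Qs = 6P + 239.
Without the tax, 293 − 3P = 6P + 239 gives 9P = 54, so P* = £6 and Q* = 275.
With the tax collected from sellers, supply shifts: Qs = 6(P − 4.5) + 239.
New equilibrium: consumers pay £9, sellers receive £4.5, Q = 266. (Wedge: Pb − Ps = 4.5.)
Quantity falls by |ΔQ| = |275 − 266| = 9.
DWL = ½ · t · |ΔQ| = ½ · 4.5 · 9 = £20.25.

Deadweight loss = £20.25.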